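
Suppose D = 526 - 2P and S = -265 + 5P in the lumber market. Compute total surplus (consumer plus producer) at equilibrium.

Equilibrium: 526 - 2P = -265 + 5P gives P* = 113, Q* = 300.
Demand choke price: P = 263; supply starts at P = 53.
CS = ½(263 − 113)(300) = 22500; PS = ½(113 − 53)(300) = 9000.

Total surplus = 31500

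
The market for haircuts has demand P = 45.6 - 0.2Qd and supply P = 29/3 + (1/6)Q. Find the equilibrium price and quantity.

Set the two price expressions equal: 45.6 - 0.2Q = 29/3 + (1/6)Q.
539/15 = (11/30)Q, so Q* = 98.
P* = 45.6 − (0.2)(98) = 26.

P* = 26, Q* = 98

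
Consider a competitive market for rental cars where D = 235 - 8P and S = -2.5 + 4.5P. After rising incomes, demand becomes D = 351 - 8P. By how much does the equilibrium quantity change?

Original equilibrium: P* = 19, Q* = 83.
New equilibrium: 351 - 8P = -2.5 + 4.5P, so 353.5 = 12.5P and P' = 28.28; Q' = 351 − 8(28.28) = 124.76.
Change in quantity: 124.76 − 83 = 41.76.

ΔQ = 41.76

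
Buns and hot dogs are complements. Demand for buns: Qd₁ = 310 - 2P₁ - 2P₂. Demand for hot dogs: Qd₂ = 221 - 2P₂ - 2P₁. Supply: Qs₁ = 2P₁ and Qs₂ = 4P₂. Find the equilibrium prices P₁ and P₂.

Market 1: 310 - 2P₁ - 2P₂ = 2P₁ → 4P₁ + 2P₂ = 310.
Market 2: 6P₂ + 2P₁ = 221.
Eliminating P₂: 6×(1) − 2×(2) gives 20P₁ = 1418, so P₁ = 70.9.
Back-substitute into (2): P₂ = (221 − 2×70.9) / 6 = 13.2.

P₁ = 70.9, P₂ = 13.2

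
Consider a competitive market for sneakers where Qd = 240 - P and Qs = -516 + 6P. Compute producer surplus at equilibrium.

Producer surplus = 1452

Equilibrium: 240 - P = -516 + 6P gives P* = 108, Q* = 132.
Supply starts at P = 86 (where Qs = 0).
PS = ½(108 − 86)(132) = 1452.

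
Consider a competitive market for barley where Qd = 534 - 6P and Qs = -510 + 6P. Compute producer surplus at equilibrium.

Producer surplus = 12

Equilibrium: 534 - 6P = -510 + 6P gives P* = 87, Q* = 12.
Supply starts at P = 85 (where Qs = 0).
PS = ½(87 − 85)(12) = 12.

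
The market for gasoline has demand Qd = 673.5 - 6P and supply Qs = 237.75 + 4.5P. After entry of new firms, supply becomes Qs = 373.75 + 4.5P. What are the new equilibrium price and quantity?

P' = 1199/42, Q' = 7031/14

Original equilibrium: P* = 41.5, Q* = 424.5.
New equilibrium: 673.5 - 6P = 373.75 + 4.5P, so 299.75 = 10.5P and P' = 1199/42; Q' = 673.5 − 6(1199/42) = 7031/14.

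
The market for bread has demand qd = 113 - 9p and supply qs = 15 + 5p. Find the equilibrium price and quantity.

p* = 7, q* = 50

Set qd = qs: 113 - 9p = 15 + 5p.
98 = 14p, so p* = 7.
q* = 113 − 9(7) = 50.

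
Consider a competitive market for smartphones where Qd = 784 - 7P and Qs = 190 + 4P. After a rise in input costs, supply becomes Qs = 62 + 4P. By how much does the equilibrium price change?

Original equilibrium: P* = 54, Q* = 406.
New equilibrium: 784 - 7P = 62 + 4P, so 722 = 11P and P' = 722/11; Q' = 784 − 7(722/11) = 3570/11.
Change in price: 722/11 − 54 = 128/11.

ΔP = 128/11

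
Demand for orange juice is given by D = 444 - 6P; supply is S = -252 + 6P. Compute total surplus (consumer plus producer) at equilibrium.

Equilibrium: 444 - 6P = -252 + 6P gives P* = 58, Q* = 96.
Demand choke price: P = 74; supply starts at P = 42.
CS = ½(74 − 58)(96) = 768; PS = ½(58 − 42)(96) = 768.

Total surplus = 1536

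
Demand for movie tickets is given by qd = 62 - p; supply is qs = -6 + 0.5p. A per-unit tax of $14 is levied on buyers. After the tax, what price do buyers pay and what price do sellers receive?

Buyers pay $50, sellers receive $36

Pre-tax equilibrium: p* = 136/3, q* = 50/3.
Tax on buyers shifts demand to qd = 62 − 1(p + 14) = 48 - p.
48 - p = -6 + 0.5p gives seller price ps = 36; buyers pay pb = 36 + 14 = 50.
New quantity: q = 62 − 1(50) = 12.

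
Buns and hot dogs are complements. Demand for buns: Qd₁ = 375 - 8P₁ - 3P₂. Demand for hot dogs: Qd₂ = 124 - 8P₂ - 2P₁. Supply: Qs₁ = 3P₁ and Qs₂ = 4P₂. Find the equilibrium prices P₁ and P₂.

P₁ = 688/21, P₂ = 307/63

Market 1: 375 - 8P₁ - 3P₂ = 3P₁ → 11P₁ + 3P₂ = 375.
Market 2: 12P₂ + 2P₁ = 124.
Eliminating P₂: 12×(1) − 3×(2) gives 126P₁ = 4128, so P₁ = 688/21.
Back-substitute into (2): P₂ = (124 − 2×688/21) / 12 = 307/63.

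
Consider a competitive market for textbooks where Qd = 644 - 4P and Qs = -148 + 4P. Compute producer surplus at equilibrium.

Equilibrium: 644 - 4P = -148 + 4P gives P* = 99, Q* = 248.
Supply starts at P = 37 (where Qs = 0).
PS = ½(99 − 37)(248) = 7688.

Producer surplus = 7688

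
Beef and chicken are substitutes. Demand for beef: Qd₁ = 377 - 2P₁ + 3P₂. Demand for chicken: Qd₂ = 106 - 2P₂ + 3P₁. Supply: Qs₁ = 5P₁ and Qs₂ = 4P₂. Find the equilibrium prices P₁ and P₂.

Market 1: 377 - 2P₁ + 3P₂ = 5P₁ → 7P₁ - 3P₂ = 377.
Market 2: 6P₂ - 3P₁ = 106.
Eliminating P₂: 6×(1) + 3×(2) gives 33P₁ = 2580, so P₁ = 860/11.
Back-substitute into (2): P₂ = (106 + 3×860/11) / 6 = 1873/33.

P₁ = 860/11, P₂ = 1873/33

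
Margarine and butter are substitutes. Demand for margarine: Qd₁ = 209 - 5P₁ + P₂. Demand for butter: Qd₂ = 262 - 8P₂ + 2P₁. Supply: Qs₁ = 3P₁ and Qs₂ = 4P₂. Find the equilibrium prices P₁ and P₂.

Market 1: 209 - 5P₁ + P₂ = 3P₁ → 8P₁ - P₂ = 209.
Market 2: 12P₂ - 2P₁ = 262.
Eliminating P₂: 12×(1) + 1×(2) gives 94P₁ = 2770, so P₁ = 1385/47.
Back-substitute into (2): P₂ = (262 + 2×1385/47) / 12 = 1257/47.

P₁ = 1385/47, P₂ = 1257/47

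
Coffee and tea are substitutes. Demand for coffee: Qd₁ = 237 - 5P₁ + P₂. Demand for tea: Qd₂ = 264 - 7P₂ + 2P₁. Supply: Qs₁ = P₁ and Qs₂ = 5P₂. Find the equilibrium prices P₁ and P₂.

Market 1: 237 - 5P₁ + P₂ = P₁ → 6P₁ - P₂ = 237.
Market 2: 12P₂ - 2P₁ = 264.
Eliminating P₂: 12×(1) + 1×(2) gives 70P₁ = 3108, so P₁ = 44.4.
Back-substitute into (2): P₂ = (264 + 2×44.4) / 12 = 29.4.

P₁ = 44.4, P₂ = 29.4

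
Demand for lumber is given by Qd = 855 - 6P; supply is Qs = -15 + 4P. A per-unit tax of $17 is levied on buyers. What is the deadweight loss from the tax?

Deadweight loss = 346.8

Pre-tax equilibrium: P* = 87, Q* = 333.
Tax on buyers shifts demand to Qd = 855 − 6(P + 17) = 753 - 6P.
753 - 6P = -15 + 4P gives seller price Ps = 76.8; buyers pay Pb = 76.8 + 17 = 93.8.
New quantity: Q = 855 − 6(93.8) = 292.2.
DWL = ½ × 17 × (333 − 292.2) = 346.8.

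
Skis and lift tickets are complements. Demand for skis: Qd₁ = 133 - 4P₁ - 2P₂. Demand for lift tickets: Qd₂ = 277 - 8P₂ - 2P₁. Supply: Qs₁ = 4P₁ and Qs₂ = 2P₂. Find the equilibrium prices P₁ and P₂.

P₁ = 194/19, P₂ = 975/38

Market 1: 133 - 4P₁ - 2P₂ = 4P₁ → 8P₁ + 2P₂ = 133.
Market 2: 10P₂ + 2P₁ = 277.
Eliminating P₂: 10×(1) − 2×(2) gives 76P₁ = 776, so P₁ = 194/19.
Back-substitute into (2): P₂ = (277 − 2×194/19) / 10 = 975/38.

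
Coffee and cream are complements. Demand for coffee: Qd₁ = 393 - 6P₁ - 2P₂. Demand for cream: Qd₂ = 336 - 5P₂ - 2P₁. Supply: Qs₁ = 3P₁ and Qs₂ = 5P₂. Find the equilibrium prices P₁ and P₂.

Market 1: 393 - 6P₁ - 2P₂ = 3P₁ → 9P₁ + 2P₂ = 393.
Market 2: 10P₂ + 2P₁ = 336.
Eliminating P₂: 10×(1) − 2×(2) gives 86P₁ = 3258, so P₁ = 1629/43.
Back-substitute into (2): P₂ = (336 − 2×1629/43) / 10 = 1119/43.

P₁ = 1629/43, P₂ = 1119/43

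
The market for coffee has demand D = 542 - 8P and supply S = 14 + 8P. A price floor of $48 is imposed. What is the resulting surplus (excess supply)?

Equilibrium price would be P* = 33, so the floor at 48 binds.
At P = 48: D = 158, S = 398.
Surplus = 398 − 158 = 240.

Surplus = 240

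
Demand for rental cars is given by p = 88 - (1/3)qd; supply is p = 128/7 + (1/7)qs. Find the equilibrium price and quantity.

Set the two price expressions equal: 88 - (1/3)q = 128/7 + (1/7)q.
488/7 = (10/21)q, so q* = 146.4.
p* = 88 − (1/3)(146.4) = 39.2.

p* = 39.2, q* = 146.4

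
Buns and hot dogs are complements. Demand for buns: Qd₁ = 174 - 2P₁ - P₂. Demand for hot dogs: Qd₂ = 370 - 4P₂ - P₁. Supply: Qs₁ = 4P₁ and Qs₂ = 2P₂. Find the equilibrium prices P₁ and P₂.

Market 1: 174 - 2P₁ - P₂ = 4P₁ → 6P₁ + P₂ = 174.
Market 2: 6P₂ + P₁ = 370.
Eliminating P₂: 6×(1) − 1×(2) gives 35P₁ = 674, so P₁ = 674/35.
Back-substitute into (2): P₂ = (370 − 1×674/35) / 6 = 2046/35.

P₁ = 674/35, P₂ = 2046/35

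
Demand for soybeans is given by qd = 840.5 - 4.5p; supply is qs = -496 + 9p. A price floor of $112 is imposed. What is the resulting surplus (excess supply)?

Surplus = 175.5

Equilibrium price would be p* = 99, so the floor at 112 binds.
At p = 112: qd = 336.5, qs = 512.
Surplus = 512 − 336.5 = 175.5.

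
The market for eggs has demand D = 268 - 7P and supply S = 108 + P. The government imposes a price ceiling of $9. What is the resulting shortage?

Shortage = 88

Equilibrium price would be P* = 20, so the ceiling at 9 binds.
At P = 9: D = 268 − 7(9) = 205, S = 108 + 1(9) = 117.
Shortage = 205 − 117 = 88.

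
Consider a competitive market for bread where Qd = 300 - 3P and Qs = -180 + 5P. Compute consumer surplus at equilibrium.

Equilibrium: 300 - 3P = -180 + 5P gives P* = 60, Q* = 120.
Demand choke price (Qd = 0): P = 100.
CS = ½(100 − 60)(120) = 2400.

Consumer surplus = 2400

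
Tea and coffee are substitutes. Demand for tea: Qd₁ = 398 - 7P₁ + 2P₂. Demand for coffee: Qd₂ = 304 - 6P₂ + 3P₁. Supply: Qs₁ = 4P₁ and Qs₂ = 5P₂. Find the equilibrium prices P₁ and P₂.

Market 1: 398 - 7P₁ + 2P₂ = 4P₁ → 11P₁ - 2P₂ = 398.
Market 2: 11P₂ - 3P₁ = 304.
Eliminating P₂: 11×(1) + 2×(2) gives 115P₁ = 4986, so P₁ = 4986/115.
Back-substitute into (2): P₂ = (304 + 3×4986/115) / 11 = 4538/115.

P₁ = 4986/115, P₂ = 4538/115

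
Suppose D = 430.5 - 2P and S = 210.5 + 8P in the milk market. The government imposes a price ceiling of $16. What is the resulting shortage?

Equilibrium price would be P* = 22, so the ceiling at 16 binds.
At P = 16: D = 430.5 − 2(16) = 398.5, S = 210.5 + 8(16) = 338.5.
Shortage = 398.5 − 338.5 = 60.

Shortage = 60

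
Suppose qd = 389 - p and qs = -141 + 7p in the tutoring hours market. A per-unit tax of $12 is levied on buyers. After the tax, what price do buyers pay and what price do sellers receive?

Buyers pay $76.75, sellers receive $64.75

Pre-tax equilibrium: p* = 66.25, q* = 322.75.
Tax on buyers shifts demand to qd = 389 − 1(p + 12) = 377 - p.
377 - p = -141 + 7p gives seller price ps = 64.75; buyers pay pb = 64.75 + 12 = 76.75.
New quantity: q = 389 − 1(76.75) = 312.25.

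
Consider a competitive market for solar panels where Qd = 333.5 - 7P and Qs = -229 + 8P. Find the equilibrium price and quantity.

Set Qd = Qs: 333.5 - 7P = -229 + 8P.
562.5 = 15P, so P* = 37.5.
Q* = 333.5 − 7(37.5) = 71.

P* = 37.5, Q* = 71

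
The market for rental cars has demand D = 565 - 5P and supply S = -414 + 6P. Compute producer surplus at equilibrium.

Producer surplus = 1200

Equilibrium: 565 - 5P = -414 + 6P gives P* = 89, Q* = 120.
Supply starts at P = 69 (where S = 0).
PS = ½(89 − 69)(120) = 1200.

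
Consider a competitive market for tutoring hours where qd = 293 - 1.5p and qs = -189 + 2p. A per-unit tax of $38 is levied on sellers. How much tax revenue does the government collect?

Pre-tax equilibrium: p* = 964/7, q* = 605/7.
Tax on sellers shifts supply to qs = -189 + 2(p − 38) = -265 + 2p.
293 - 1.5p = -265 + 2p gives buyer price pb = 1116/7; sellers receive ps = 1116/7 − 38 = 850/7.
New quantity: q = 293 − 1.5(1116/7) = 377/7.
Revenue = 38 × 377/7 = 14326/7.

Tax revenue = 14326/7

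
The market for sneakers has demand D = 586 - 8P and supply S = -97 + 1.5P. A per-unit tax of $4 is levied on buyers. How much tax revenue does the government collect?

Pre-tax equilibrium: P* = 1366/19, Q* = 206/19.
Tax on buyers shifts demand to D = 586 − 8(P + 4) = 554 - 8P.
554 - 8P = -97 + 1.5P gives seller price Ps = 1302/19; buyers pay Pb = 1302/19 + 4 = 1378/19.
New quantity: Q = 586 − 8(1378/19) = 110/19.
Revenue = 4 × 110/19 = 440/19.

Tax revenue = 440/19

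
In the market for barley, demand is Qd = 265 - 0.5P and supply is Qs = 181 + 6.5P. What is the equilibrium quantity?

Q* = 259

Set Qd = Qs: 265 - 0.5P = 181 + 6.5P.
84 = 7P, so P* = 12.
Q* = 265 − 0.5(12) = 259.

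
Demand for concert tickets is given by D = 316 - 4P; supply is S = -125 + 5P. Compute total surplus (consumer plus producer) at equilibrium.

Equilibrium: 316 - 4P = -125 + 5P gives P* = 49, Q* = 120.
Demand choke price: P = 79; supply starts at P = 25.
CS = ½(79 − 49)(120) = 1800; PS = ½(49 − 25)(120) = 1440.

Total surplus = 3240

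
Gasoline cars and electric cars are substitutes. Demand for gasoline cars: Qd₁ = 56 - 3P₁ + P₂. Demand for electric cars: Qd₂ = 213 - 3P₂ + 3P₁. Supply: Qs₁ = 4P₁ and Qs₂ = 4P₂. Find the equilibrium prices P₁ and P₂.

P₁ = 605/46, P₂ = 1659/46

Market 1: 56 - 3P₁ + P₂ = 4P₁ → 7P₁ - P₂ = 56.
Market 2: 7P₂ - 3P₁ = 213.
Eliminating P₂: 7×(1) + 1×(2) gives 46P₁ = 605, so P₁ = 605/46.
Back-substitute into (2): P₂ = (213 + 3×605/46) / 7 = 1659/46.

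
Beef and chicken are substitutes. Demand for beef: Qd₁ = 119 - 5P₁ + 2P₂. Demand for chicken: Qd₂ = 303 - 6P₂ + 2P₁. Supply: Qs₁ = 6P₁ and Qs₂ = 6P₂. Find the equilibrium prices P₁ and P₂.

P₁ = 15.890625, P₂ = 27.8984375

Market 1: 119 - 5P₁ + 2P₂ = 6P₁ → 11P₁ - 2P₂ = 119.
Market 2: 12P₂ - 2P₁ = 303.
Eliminating P₂: 12×(1) + 2×(2) gives 128P₁ = 2034, so P₁ = 15.890625.
Back-substitute into (2): P₂ = (303 + 2×15.890625) / 12 = 27.8984375.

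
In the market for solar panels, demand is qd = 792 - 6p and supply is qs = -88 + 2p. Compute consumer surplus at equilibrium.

Consumer surplus = 1452

Equilibrium: 792 - 6p = -88 + 2p gives p* = 110, q* = 132.
Demand choke price (qd = 0): p = 132.
CS = ½(132 − 110)(132) = 1452.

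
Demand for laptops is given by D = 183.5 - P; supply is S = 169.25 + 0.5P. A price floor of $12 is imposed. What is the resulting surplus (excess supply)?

Surplus = 3.75

Equilibrium price would be P* = 9.5, so the floor at 12 binds.
At P = 12: D = 171.5, S = 175.25.
Surplus = 175.25 − 171.5 = 3.75.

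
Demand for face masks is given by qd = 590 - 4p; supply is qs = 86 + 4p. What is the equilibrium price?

Set qd = qs: 590 - 4p = 86 + 4p.
504 = 8p, so p* = 63.
q* = 590 − 4(63) = 338.

p* = 63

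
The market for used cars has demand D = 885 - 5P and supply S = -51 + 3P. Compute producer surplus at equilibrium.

Equilibrium: 885 - 5P = -51 + 3P gives P* = 117, Q* = 300.
Supply starts at P = 17 (where S = 0).
PS = ½(117 − 17)(300) = 15000.

Producer surplus = 15000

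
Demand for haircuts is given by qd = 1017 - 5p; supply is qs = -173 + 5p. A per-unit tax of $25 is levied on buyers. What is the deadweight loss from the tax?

Pre-tax equilibrium: p* = 119, q* = 422.
Tax on buyers shifts demand to qd = 1017 − 5(p + 25) = 892 - 5p.
892 - 5p = -173 + 5p gives seller price ps = 106.5; buyers pay pb = 106.5 + 25 = 131.5.
New quantity: q = 1017 − 5(131.5) = 359.5.
DWL = ½ × 25 × (422 − 359.5) = 781.25.

Deadweight loss = 781.25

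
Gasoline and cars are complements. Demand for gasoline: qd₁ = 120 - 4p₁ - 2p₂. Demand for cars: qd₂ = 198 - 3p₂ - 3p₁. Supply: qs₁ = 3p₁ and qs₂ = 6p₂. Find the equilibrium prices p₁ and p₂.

Market 1: 120 - 4p₁ - 2p₂ = 3p₁ → 7p₁ + 2p₂ = 120.
Market 2: 9p₂ + 3p₁ = 198.
Eliminating p₂: 9×(1) − 2×(2) gives 57p₁ = 684, so p₁ = 12.
Back-substitute into (2): p₂ = (198 − 3×12) / 9 = 18.

p₁ = 12, p₂ = 18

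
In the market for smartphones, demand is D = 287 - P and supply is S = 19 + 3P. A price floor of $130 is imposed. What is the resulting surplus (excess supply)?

Surplus = 252

Equilibrium price would be P* = 67, so the floor at 130 binds.
At P = 130: D = 157, S = 409.
Surplus = 409 − 157 = 252.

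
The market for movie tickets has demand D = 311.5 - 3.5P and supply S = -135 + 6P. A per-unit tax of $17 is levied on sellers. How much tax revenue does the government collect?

Pre-tax equilibrium: P* = 47, Q* = 147.
Tax on sellers shifts supply to S = -135 + 6(P − 17) = -237 + 6P.
311.5 - 3.5P = -237 + 6P gives buyer price Pb = 1097/19; sellers receive Ps = 1097/19 − 17 = 774/19.
New quantity: Q = 311.5 − 3.5(1097/19) = 2079/19.
Revenue = 17 × 2079/19 = 35343/19.

Tax revenue = 35343/19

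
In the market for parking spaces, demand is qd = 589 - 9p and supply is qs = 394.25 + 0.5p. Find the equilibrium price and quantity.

Set qd = qs: 589 - 9p = 394.25 + 0.5p.
194.75 = 9.5p, so p* = 20.5.
q* = 589 − 9(20.5) = 404.5.

p* = 20.5, q* = 404.5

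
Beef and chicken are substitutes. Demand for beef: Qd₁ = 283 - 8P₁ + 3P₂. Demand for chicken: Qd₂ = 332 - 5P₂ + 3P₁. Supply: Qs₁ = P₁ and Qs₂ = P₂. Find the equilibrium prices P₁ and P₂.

P₁ = 898/15, P₂ = 1279/15

Market 1: 283 - 8P₁ + 3P₂ = P₁ → 9P₁ - 3P₂ = 283.
Market 2: 6P₂ - 3P₁ = 332.
Eliminating P₂: 6×(1) + 3×(2) gives 45P₁ = 2694, so P₁ = 898/15.
Back-substitute into (2): P₂ = (332 + 3×898/15) / 6 = 1279/15.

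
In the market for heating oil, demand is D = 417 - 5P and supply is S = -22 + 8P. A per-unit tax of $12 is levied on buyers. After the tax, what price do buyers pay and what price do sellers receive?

Pre-tax equilibrium: P* = 439/13, Q* = 3226/13.
Tax on buyers shifts demand to D = 417 − 5(P + 12) = 357 - 5P.
357 - 5P = -22 + 8P gives seller price Ps = 379/13; buyers pay Pb = 379/13 + 12 = 535/13.
New quantity: Q = 417 − 5(535/13) = 2746/13.

Buyers pay 535/13, sellers receive 379/13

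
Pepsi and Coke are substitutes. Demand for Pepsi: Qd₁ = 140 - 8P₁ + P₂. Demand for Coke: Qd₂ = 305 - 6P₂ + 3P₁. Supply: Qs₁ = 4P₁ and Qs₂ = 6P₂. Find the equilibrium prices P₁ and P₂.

Market 1: 140 - 8P₁ + P₂ = 4P₁ → 12P₁ - P₂ = 140.
Market 2: 12P₂ - 3P₁ = 305.
Eliminating P₂: 12×(1) + 1×(2) gives 141P₁ = 1985, so P₁ = 1985/141.
Back-substitute into (2): P₂ = (305 + 3×1985/141) / 12 = 1360/47.

P₁ = 1985/141, P₂ = 1360/47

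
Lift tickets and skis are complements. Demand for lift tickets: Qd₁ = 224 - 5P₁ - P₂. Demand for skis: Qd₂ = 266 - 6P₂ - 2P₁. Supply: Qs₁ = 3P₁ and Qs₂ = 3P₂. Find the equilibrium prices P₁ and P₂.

Market 1: 224 - 5P₁ - P₂ = 3P₁ → 8P₁ + P₂ = 224.
Market 2: 9P₂ + 2P₁ = 266.
Eliminating P₂: 9×(1) − 1×(2) gives 70P₁ = 1750, so P₁ = 25.
Back-substitute into (2): P₂ = (266 − 2×25) / 9 = 24.

P₁ = 25, P₂ = 24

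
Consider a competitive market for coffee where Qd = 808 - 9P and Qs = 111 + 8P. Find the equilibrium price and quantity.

P* = 41, Q* = 439

Set Qd = Qs: 808 - 9P = 111 + 8P.
697 = 17P, so P* = 41.
Q* = 808 − 9(41) = 439.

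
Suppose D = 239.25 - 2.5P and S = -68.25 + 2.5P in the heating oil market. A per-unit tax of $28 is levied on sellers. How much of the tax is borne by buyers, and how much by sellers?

Pre-tax equilibrium: P* = 61.5, Q* = 85.5.
Tax on sellers shifts supply to S = -68.25 + 2.5(P − 28) = -138.25 + 2.5P.
239.25 - 2.5P = -138.25 + 2.5P gives buyer price Pb = 75.5; sellers receive Ps = 75.5 − 28 = 47.5.
New quantity: Q = 239.25 − 2.5(75.5) = 50.5.
Buyer burden = 75.5 − 61.5 = 14; seller burden = 61.5 − 47.5 = 14.

Buyers bear $14, sellers bear $14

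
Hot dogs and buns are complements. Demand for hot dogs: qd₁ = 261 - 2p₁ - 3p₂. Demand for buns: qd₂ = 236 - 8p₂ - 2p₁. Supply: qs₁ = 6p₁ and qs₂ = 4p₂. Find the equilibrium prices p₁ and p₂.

Market 1: 261 - 2p₁ - 3p₂ = 6p₁ → 8p₁ + 3p₂ = 261.
Market 2: 12p₂ + 2p₁ = 236.
Eliminating p₂: 12×(1) − 3×(2) gives 90p₁ = 2424, so p₁ = 404/15.
Back-substitute into (2): p₂ = (236 − 2×404/15) / 12 = 683/45.

p₁ = 404/15, p₂ = 683/45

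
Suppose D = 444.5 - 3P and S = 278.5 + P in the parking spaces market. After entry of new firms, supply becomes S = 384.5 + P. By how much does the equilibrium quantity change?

Original equilibrium: P* = 41.5, Q* = 320.
New equilibrium: 444.5 - 3P = 384.5 + P, so 60 = 4P and P' = 15; Q' = 444.5 − 3(15) = 399.5.
Change in quantity: 399.5 − 320 = 79.5.

ΔQ = 79.5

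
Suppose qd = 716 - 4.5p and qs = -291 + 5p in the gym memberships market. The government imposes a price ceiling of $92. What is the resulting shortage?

Shortage = 133

Equilibrium price would be p* = 106, so the ceiling at 92 binds.
At p = 92: qd = 716 − 4.5(92) = 302, qs = -291 + 5(92) = 169.
Shortage = 302 − 169 = 133.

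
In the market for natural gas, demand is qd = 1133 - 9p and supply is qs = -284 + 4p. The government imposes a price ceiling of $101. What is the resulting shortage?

Equilibrium price would be p* = 109, so the ceiling at 101 binds.
At p = 101: qd = 1133 − 9(101) = 224, qs = -284 + 4(101) = 120.
Shortage = 224 − 120 = 104.

Shortage = 104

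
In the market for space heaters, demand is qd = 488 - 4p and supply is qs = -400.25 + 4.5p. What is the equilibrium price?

p* = 104.5

Set qd = qs: 488 - 4p = -400.25 + 4.5p.
888.25 = 8.5p, so p* = 104.5.
q* = 488 − 4(104.5) = 70.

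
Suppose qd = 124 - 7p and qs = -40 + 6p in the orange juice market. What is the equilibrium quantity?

Set qd = qs: 124 - 7p = -40 + 6p.
164 = 13p, so p* = 164/13.
q* = 124 − 7(164/13) = 464/13.

q* = 464/13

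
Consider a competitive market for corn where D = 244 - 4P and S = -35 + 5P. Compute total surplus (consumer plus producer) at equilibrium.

Total surplus = 3240

Equilibrium: 244 - 4P = -35 + 5P gives P* = 31, Q* = 120.
Demand choke price: P = 61; supply starts at P = 7.
CS = ½(61 − 31)(120) = 1800; PS = ½(31 − 7)(120) = 1440.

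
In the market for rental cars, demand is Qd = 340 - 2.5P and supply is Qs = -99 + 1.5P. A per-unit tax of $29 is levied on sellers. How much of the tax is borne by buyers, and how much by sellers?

Pre-tax equilibrium: P* = 109.75, Q* = 65.625.
Tax on sellers shifts supply to Qs = -99 + 1.5(P − 29) = -142.5 + 1.5P.
340 - 2.5P = -142.5 + 1.5P gives buyer price Pb = 120.625; sellers receive Ps = 120.625 − 29 = 91.625.
New quantity: Q = 340 − 2.5(120.625) = 38.4375.
Buyer burden = 120.625 − 109.75 = 10.875; seller burden = 109.75 − 91.625 = 18.125.

Buyers bear $10.875, sellers bear $18.125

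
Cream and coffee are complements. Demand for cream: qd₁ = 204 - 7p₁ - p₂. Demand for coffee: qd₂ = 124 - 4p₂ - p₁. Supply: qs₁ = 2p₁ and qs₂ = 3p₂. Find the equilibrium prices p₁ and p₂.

Market 1: 204 - 7p₁ - p₂ = 2p₁ → 9p₁ + p₂ = 204.
Market 2: 7p₂ + p₁ = 124.
Eliminating p₂: 7×(1) − 1×(2) gives 62p₁ = 1304, so p₁ = 652/31.
Back-substitute into (2): p₂ = (124 − 1×652/31) / 7 = 456/31.

p₁ = 652/31, p₂ = 456/31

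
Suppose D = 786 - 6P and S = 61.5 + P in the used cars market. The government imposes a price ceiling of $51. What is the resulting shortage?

Equilibrium price would be P* = 103.5, so the ceiling at 51 binds.
At P = 51: D = 786 − 6(51) = 480, S = 61.5 + 1(51) = 112.5.
Shortage = 480 − 112.5 = 367.5.

Shortage = 367.5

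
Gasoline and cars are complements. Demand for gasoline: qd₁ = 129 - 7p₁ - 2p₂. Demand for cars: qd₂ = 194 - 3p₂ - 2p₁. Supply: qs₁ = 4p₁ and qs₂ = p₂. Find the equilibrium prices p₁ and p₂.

p₁ = 3.2, p₂ = 46.9

Market 1: 129 - 7p₁ - 2p₂ = 4p₁ → 11p₁ + 2p₂ = 129.
Market 2: 4p₂ + 2p₁ = 194.
Eliminating p₂: 4×(1) − 2×(2) gives 40p₁ = 128, so p₁ = 3.2.
Back-substitute into (2): p₂ = (194 − 2×3.2) / 4 = 46.9.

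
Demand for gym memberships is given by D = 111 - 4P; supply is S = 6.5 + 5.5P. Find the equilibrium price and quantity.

P* = 11, Q* = 67

Set D = S: 111 - 4P = 6.5 + 5.5P.
104.5 = 9.5P, so P* = 11.
Q* = 111 − 4(11) = 67.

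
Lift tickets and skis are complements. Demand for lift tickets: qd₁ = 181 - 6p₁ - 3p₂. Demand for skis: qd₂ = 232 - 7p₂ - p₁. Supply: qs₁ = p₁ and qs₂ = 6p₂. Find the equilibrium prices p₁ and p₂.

p₁ = 1657/88, p₂ = 1443/88

Market 1: 181 - 6p₁ - 3p₂ = p₁ → 7p₁ + 3p₂ = 181.
Market 2: 13p₂ + p₁ = 232.
Eliminating p₂: 13×(1) − 3×(2) gives 88p₁ = 1657, so p₁ = 1657/88.
Back-substitute into (2): p₂ = (232 − 1×1657/88) / 13 = 1443/88.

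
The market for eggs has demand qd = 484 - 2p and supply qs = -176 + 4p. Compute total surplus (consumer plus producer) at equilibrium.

Total surplus = 26136

Equilibrium: 484 - 2p = -176 + 4p gives p* = 110, q* = 264.
Demand choke price: p = 242; supply starts at p = 44.
CS = ½(242 − 110)(264) = 17424; PS = ½(110 − 44)(264) = 8712.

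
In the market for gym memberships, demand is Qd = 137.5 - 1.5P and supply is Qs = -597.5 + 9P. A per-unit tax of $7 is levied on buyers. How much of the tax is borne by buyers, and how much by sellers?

Pre-tax equilibrium: P* = 70, Q* = 32.5.
Tax on buyers shifts demand to Qd = 137.5 − 1.5(P + 7) = 127 - 1.5P.
127 - 1.5P = -597.5 + 9P gives seller price Ps = 69; buyers pay Pb = 69 + 7 = 76.
New quantity: Q = 137.5 − 1.5(76) = 23.5.
Buyer burden = 76 − 70 = 6; seller burden = 70 − 69 = 1.

Buyers bear $6, sellers bear $1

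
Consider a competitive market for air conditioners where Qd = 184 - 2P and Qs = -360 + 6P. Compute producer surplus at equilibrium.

Producer surplus = 192

Equilibrium: 184 - 2P = -360 + 6P gives P* = 68, Q* = 48.
Supply starts at P = 60 (where Qs = 0).
PS = ½(68 − 60)(48) = 192.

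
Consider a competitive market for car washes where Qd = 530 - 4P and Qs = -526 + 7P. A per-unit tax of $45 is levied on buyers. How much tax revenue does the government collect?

Pre-tax equilibrium: P* = 96, Q* = 146.
Tax on buyers shifts demand to Qd = 530 − 4(P + 45) = 350 - 4P.
350 - 4P = -526 + 7P gives seller price Ps = 876/11; buyers pay Pb = 876/11 + 45 = 1371/11.
New quantity: Q = 530 − 4(1371/11) = 346/11.
Revenue = 45 × 346/11 = 15570/11.

Tax revenue = 15570/11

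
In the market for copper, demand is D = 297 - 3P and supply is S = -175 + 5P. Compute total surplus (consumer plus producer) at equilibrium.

Equilibrium: 297 - 3P = -175 + 5P gives P* = 59, Q* = 120.
Demand choke price: P = 99; supply starts at P = 35.
CS = ½(99 − 59)(120) = 2400; PS = ½(59 − 35)(120) = 1440.

Total surplus = 3840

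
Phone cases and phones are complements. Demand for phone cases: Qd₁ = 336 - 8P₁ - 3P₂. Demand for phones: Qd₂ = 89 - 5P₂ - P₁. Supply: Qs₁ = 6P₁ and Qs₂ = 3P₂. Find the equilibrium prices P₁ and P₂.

Market 1: 336 - 8P₁ - 3P₂ = 6P₁ → 14P₁ + 3P₂ = 336.
Market 2: 8P₂ + P₁ = 89.
Eliminating P₂: 8×(1) − 3×(2) gives 109P₁ = 2421, so P₁ = 2421/109.
Back-substitute into (2): P₂ = (89 − 1×2421/109) / 8 = 910/109.

P₁ = 2421/109, P₂ = 910/109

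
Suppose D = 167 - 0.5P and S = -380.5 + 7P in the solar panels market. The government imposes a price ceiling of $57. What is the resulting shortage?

Equilibrium price would be P* = 73, so the ceiling at 57 binds.
At P = 57: D = 167 − 0.5(57) = 138.5, S = -380.5 + 7(57) = 18.5.
Shortage = 138.5 − 18.5 = 120.

Shortage = 120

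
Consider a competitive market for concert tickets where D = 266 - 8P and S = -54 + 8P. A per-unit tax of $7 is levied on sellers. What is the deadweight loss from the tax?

Deadweight loss = 98

Pre-tax equilibrium: P* = 20, Q* = 106.
Tax on sellers shifts supply to S = -54 + 8(P − 7) = -110 + 8P.
266 - 8P = -110 + 8P gives buyer price Pb = 23.5; sellers receive Ps = 23.5 − 7 = 16.5.
New quantity: Q = 266 − 8(23.5) = 78.
DWL = ½ × 7 × (106 − 78) = 98.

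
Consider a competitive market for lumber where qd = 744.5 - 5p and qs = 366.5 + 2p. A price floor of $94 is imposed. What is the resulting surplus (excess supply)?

Surplus = 280

Equilibrium price would be p* = 54, so the floor at 94 binds.
At p = 94: qd = 274.5, qs = 554.5.
Surplus = 554.5 − 274.5 = 280.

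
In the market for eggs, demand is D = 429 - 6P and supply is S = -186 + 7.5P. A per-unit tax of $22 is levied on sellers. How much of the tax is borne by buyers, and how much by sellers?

Pre-tax equilibrium: P* = 410/9, Q* = 467/3.
Tax on sellers shifts supply to S = -186 + 7.5(P − 22) = -351 + 7.5P.
429 - 6P = -351 + 7.5P gives buyer price Pb = 520/9; sellers receive Ps = 520/9 − 22 = 322/9.
New quantity: Q = 429 − 6(520/9) = 247/3.
Buyer burden = 520/9 − 410/9 = 110/9; seller burden = 410/9 − 322/9 = 88/9.

Buyers bear 110/9, sellers bear 88/9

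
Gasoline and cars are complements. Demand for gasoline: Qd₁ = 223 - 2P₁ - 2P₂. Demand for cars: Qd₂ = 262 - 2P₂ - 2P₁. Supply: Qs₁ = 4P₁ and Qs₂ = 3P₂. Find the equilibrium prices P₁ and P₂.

Market 1: 223 - 2P₁ - 2P₂ = 4P₁ → 6P₁ + 2P₂ = 223.
Market 2: 5P₂ + 2P₁ = 262.
Eliminating P₂: 5×(1) − 2×(2) gives 26P₁ = 591, so P₁ = 591/26.
Back-substitute into (2): P₂ = (262 − 2×591/26) / 5 = 563/13.

P₁ = 591/26, P₂ = 563/13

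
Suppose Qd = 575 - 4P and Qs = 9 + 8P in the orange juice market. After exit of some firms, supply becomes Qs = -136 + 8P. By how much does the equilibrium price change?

ΔP = 145/12

Original equilibrium: P* = 283/6, Q* = 1159/3.
New equilibrium: 575 - 4P = -136 + 8P, so 711 = 12P and P' = 59.25; Q' = 575 − 4(59.25) = 338.
Change in price: 59.25 − 283/6 = 145/12.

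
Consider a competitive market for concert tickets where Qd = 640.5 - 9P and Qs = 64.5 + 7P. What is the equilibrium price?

Set Qd = Qs: 640.5 - 9P = 64.5 + 7P.
576 = 16P, so P* = 36.
Q* = 640.5 − 9(36) = 316.5.

P* = 36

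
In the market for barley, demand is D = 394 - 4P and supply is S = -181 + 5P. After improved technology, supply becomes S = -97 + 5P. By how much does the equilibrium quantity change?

Original equilibrium: P* = 575/9, Q* = 1246/9.
New equilibrium: 394 - 4P = -97 + 5P, so 491 = 9P and P' = 491/9; Q' = 394 − 4(491/9) = 1582/9.
Change in quantity: 1582/9 − 1246/9 = 112/3.

ΔQ = 112/3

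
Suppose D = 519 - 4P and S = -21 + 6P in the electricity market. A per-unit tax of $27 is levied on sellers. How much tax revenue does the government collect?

Pre-tax equilibrium: P* = 54, Q* = 303.
Tax on sellers shifts supply to S = -21 + 6(P − 27) = -183 + 6P.
519 - 4P = -183 + 6P gives buyer price Pb = 70.2; sellers receive Ps = 70.2 − 27 = 43.2.
New quantity: Q = 519 − 4(70.2) = 238.2.
Revenue = 27 × 238.2 = 6431.4.

Tax revenue = 6431.4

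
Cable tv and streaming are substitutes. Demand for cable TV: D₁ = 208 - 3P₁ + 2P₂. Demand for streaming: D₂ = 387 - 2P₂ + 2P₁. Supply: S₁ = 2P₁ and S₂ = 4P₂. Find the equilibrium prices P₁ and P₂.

P₁ = 1011/13, P₂ = 2351/26

Market 1: 208 - 3P₁ + 2P₂ = 2P₁ → 5P₁ - 2P₂ = 208.
Market 2: 6P₂ - 2P₁ = 387.
Eliminating P₂: 6×(1) + 2×(2) gives 26P₁ = 2022, so P₁ = 1011/13.
Back-substitute into (2): P₂ = (387 + 2×1011/13) / 6 = 2351/26.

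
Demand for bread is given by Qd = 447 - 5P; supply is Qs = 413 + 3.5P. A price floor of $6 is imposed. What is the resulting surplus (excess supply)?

Equilibrium price would be P* = 4, so the floor at 6 binds.
At P = 6: Qd = 417, Qs = 434.
Surplus = 434 − 417 = 17.

Surplus = 17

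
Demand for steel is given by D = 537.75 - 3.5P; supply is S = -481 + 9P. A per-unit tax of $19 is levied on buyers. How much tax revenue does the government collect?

Tax revenue = 3887.78

Pre-tax equilibrium: P* = 81.5, Q* = 252.5.
Tax on buyers shifts demand to D = 537.75 − 3.5(P + 19) = 471.25 - 3.5P.
471.25 - 3.5P = -481 + 9P gives seller price Ps = 76.18; buyers pay Pb = 76.18 + 19 = 95.18.
New quantity: Q = 537.75 − 3.5(95.18) = 204.62.
Revenue = 19 × 204.62 = 3887.78.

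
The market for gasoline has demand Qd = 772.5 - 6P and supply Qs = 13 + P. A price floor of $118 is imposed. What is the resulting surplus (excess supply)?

Surplus = 66.5

Equilibrium price would be P* = 108.5, so the floor at 118 binds.
At P = 118: Qd = 64.5, Qs = 131.
Surplus = 131 − 64.5 = 66.5.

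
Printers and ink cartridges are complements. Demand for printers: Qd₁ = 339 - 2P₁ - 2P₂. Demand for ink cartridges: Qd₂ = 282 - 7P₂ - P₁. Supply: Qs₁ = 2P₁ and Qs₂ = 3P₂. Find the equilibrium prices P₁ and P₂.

Market 1: 339 - 2P₁ - 2P₂ = 2P₁ → 4P₁ + 2P₂ = 339.
Market 2: 10P₂ + P₁ = 282.
Eliminating P₂: 10×(1) − 2×(2) gives 38P₁ = 2826, so P₁ = 1413/19.
Back-substitute into (2): P₂ = (282 − 1×1413/19) / 10 = 789/38.

P₁ = 1413/19, P₂ = 789/38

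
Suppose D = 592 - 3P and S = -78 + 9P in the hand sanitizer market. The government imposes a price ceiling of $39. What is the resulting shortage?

Equilibrium price would be P* = 335/6, so the ceiling at 39 binds.
At P = 39: D = 592 − 3(39) = 475, S = -78 + 9(39) = 273.
Shortage = 475 − 273 = 202.

Shortage = 202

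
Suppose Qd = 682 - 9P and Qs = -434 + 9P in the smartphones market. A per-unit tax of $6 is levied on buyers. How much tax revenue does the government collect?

Pre-tax equilibrium: P* = 62, Q* = 124.
Tax on buyers shifts demand to Qd = 682 − 9(P + 6) = 628 - 9P.
628 - 9P = -434 + 9P gives seller price Ps = 59; buyers pay Pb = 59 + 6 = 65.
New quantity: Q = 682 − 9(65) = 97.
Revenue = 6 × 97 = 582.

Tax revenue = 582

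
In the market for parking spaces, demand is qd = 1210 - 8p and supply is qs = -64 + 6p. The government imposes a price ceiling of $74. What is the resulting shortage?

Equilibrium price would be p* = 91, so the ceiling at 74 binds.
At p = 74: qd = 1210 − 8(74) = 618, qs = -64 + 6(74) = 380.
Shortage = 618 − 380 = 238.

Shortage = 238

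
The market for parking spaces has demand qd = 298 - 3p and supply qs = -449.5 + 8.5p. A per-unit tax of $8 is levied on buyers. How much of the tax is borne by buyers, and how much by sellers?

Buyers bear 136/23, sellers bear 48/23

Pre-tax equilibrium: p* = 65, q* = 103.
Tax on buyers shifts demand to qd = 298 − 3(p + 8) = 274 - 3p.
274 - 3p = -449.5 + 8.5p gives seller price ps = 1447/23; buyers pay pb = 1447/23 + 8 = 1631/23.
New quantity: q = 298 − 3(1631/23) = 1961/23.
Buyer burden = 1631/23 − 65 = 136/23; seller burden = 65 − 1447/23 = 48/23.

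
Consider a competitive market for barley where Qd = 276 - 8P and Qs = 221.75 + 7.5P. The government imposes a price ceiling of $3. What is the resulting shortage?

Equilibrium price would be P* = 3.5, so the ceiling at 3 binds.
At P = 3: Qd = 276 − 8(3) = 252, Qs = 221.75 + 7.5(3) = 244.25.
Shortage = 252 − 244.25 = 7.75.

Shortage = 7.75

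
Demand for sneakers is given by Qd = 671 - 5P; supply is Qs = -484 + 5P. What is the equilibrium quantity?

Q* = 93.5

Set Qd = Qs: 671 - 5P = -484 + 5P.
1155 = 10P, so P* = 115.5.
Q* = 671 − 5(115.5) = 93.5.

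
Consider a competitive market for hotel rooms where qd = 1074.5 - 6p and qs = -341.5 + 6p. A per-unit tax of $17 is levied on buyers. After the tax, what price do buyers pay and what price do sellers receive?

Buyers pay $126.5, sellers receive $109.5

Pre-tax equilibrium: p* = 118, q* = 366.5.
Tax on buyers shifts demand to qd = 1074.5 − 6(p + 17) = 972.5 - 6p.
972.5 - 6p = -341.5 + 6p gives seller price ps = 109.5; buyers pay pb = 109.5 + 17 = 126.5.
New quantity: q = 1074.5 − 6(126.5) = 315.5.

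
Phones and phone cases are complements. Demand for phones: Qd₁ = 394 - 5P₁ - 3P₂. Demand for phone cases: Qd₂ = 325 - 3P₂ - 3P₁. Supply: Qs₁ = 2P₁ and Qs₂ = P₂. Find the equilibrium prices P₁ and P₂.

Market 1: 394 - 5P₁ - 3P₂ = 2P₁ → 7P₁ + 3P₂ = 394.
Market 2: 4P₂ + 3P₁ = 325.
Eliminating P₂: 4×(1) − 3×(2) gives 19P₁ = 601, so P₁ = 601/19.
Back-substitute into (2): P₂ = (325 − 3×601/19) / 4 = 1093/19.

P₁ = 601/19, P₂ = 1093/19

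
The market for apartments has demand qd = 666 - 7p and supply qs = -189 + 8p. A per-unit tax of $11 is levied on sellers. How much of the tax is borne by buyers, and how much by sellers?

Pre-tax equilibrium: p* = 57, q* = 267.
Tax on sellers shifts supply to qs = -189 + 8(p − 11) = -277 + 8p.
666 - 7p = -277 + 8p gives buyer price pb = 943/15; sellers receive ps = 943/15 − 11 = 778/15.
New quantity: q = 666 − 7(943/15) = 3389/15.
Buyer burden = 943/15 − 57 = 88/15; seller burden = 57 − 778/15 = 77/15.

Buyers bear 88/15, sellers bear 77/15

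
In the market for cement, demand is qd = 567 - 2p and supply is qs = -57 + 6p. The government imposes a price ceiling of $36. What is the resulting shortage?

Shortage = 336

Equilibrium price would be p* = 78, so the ceiling at 36 binds.
At p = 36: qd = 567 − 2(36) = 495, qs = -57 + 6(36) = 159.
Shortage = 495 − 159 = 336.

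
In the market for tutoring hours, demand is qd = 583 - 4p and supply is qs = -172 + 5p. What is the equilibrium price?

p* = 755/9

Set qd = qs: 583 - 4p = -172 + 5p.
755 = 9p, so p* = 755/9.
q* = 583 − 4(755/9) = 2227/9.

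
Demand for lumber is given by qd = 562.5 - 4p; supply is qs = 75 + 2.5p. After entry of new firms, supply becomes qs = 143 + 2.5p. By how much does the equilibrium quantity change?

Δq = 544/13

Original equilibrium: p* = 75, q* = 262.5.
New equilibrium: 562.5 - 4p = 143 + 2.5p, so 419.5 = 6.5p and p' = 839/13; q' = 562.5 − 4(839/13) = 7913/26.
Change in quantity: 7913/26 − 262.5 = 544/13.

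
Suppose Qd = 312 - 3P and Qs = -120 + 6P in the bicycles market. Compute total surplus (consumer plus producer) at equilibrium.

Equilibrium: 312 - 3P = -120 + 6P gives P* = 48, Q* = 168.
Demand choke price: P = 104; supply starts at P = 20.
CS = ½(104 − 48)(168) = 4704; PS = ½(48 − 20)(168) = 2352.

Total surplus = 7056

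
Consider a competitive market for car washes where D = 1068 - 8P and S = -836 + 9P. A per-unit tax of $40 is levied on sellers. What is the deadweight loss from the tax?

Deadweight loss = 57600/17

Pre-tax equilibrium: P* = 112, Q* = 172.
Tax on sellers shifts supply to S = -836 + 9(P − 40) = -1196 + 9P.
1068 - 8P = -1196 + 9P gives buyer price Pb = 2264/17; sellers receive Ps = 2264/17 − 40 = 1584/17.
New quantity: Q = 1068 − 8(2264/17) = 44/17.
DWL = ½ × 40 × (172 − 44/17) = 57600/17.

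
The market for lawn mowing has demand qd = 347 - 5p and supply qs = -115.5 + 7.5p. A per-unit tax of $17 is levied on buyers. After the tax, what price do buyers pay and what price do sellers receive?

Pre-tax equilibrium: p* = 37, q* = 162.
Tax on buyers shifts demand to qd = 347 − 5(p + 17) = 262 - 5p.
262 - 5p = -115.5 + 7.5p gives seller price ps = 30.2; buyers pay pb = 30.2 + 17 = 47.2.
New quantity: q = 347 − 5(47.2) = 111.

Buyers pay $47.2, sellers receive $30.2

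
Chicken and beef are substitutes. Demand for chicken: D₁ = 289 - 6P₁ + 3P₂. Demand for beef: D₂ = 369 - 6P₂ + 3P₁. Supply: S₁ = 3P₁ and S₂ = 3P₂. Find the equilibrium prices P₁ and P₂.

Market 1: 289 - 6P₁ + 3P₂ = 3P₁ → 9P₁ - 3P₂ = 289.
Market 2: 9P₂ - 3P₁ = 369.
Eliminating P₂: 9×(1) + 3×(2) gives 72P₁ = 3708, so P₁ = 51.5.
Back-substitute into (2): P₂ = (369 + 3×51.5) / 9 = 349/6.

P₁ = 51.5, P₂ = 349/6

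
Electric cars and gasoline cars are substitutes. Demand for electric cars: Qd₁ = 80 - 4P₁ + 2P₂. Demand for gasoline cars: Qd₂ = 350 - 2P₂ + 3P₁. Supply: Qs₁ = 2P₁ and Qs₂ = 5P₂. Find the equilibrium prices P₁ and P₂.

Market 1: 80 - 4P₁ + 2P₂ = 2P₁ → 6P₁ - 2P₂ = 80.
Market 2: 7P₂ - 3P₁ = 350.
Eliminating P₂: 7×(1) + 2×(2) gives 36P₁ = 1260, so P₁ = 35.
Back-substitute into (2): P₂ = (350 + 3×35) / 7 = 65.

P₁ = 35, P₂ = 65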